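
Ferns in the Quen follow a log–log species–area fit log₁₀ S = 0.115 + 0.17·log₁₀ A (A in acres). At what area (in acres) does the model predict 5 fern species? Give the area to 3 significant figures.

2720 acres

5 = 1.303 × A^0.17  ⇒  A^0.17 = 5/1.303 = 3.837
ln A = ln(3.837) / 0.17 = 1.3446 / 0.17 = 7.9097
A = e^7.9097 ≈ 2723 acres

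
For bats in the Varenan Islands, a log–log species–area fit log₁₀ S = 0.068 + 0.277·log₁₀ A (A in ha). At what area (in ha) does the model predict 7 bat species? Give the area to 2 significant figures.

7 = 1.169 × A^0.277  ⇒  A^0.277 = 7/1.169 = 5.985
ln A = ln(5.985) / 0.277 = 1.7893 / 0.277 = 6.4597
A = e^6.4597 ≈ 638.9 ha

640 ha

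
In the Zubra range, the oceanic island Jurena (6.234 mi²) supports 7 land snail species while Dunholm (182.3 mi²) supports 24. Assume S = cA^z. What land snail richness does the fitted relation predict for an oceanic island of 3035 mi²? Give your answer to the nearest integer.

67

z = ln(24/7) / ln(182.3/6.234) = 1.2321 / 3.3756 = 0.3650
c = 7 / 6.234^0.3650 = 7 / 1.95 = 3.589
S₃ = 3.589 × 3035^0.3650 = 3.589 × 18.66 ≈ 66.99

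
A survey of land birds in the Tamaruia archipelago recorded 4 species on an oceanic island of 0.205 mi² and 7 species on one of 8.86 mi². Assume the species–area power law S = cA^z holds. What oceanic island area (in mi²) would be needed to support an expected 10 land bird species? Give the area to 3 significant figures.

z = ln(7/4) / ln(8.86/0.205) = 0.5596 / 3.7663 = 0.1486
c = 4 / 0.205^0.1486 = 4 / 0.7902 = 5.062
A = (10/5.062)^(1/0.1486) ⇒ ln A = ln(1.975)/0.1486 = 4.5820
A = e^4.5820 ≈ 97.71 mi²

97.7 mi²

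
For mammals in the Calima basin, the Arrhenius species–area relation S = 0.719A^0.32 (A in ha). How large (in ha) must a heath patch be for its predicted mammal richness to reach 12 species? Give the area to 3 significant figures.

6610 ha

12 = 0.719 × A^0.32  ⇒  A^0.32 = 12/0.719 = 16.69
ln A = ln(16.69) / 0.32 = 2.8148 / 0.32 = 8.7963
A = e^8.7963 ≈ 6609 ha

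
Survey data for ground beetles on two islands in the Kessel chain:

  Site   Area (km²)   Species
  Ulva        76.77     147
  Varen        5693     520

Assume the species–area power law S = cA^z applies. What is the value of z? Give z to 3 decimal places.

Taking logs: ln S = ln c + z ln A, so z = (ln S₂ − ln S₁)/(ln A₂ − ln A₁).
z = ln(520/147) / ln(5693/76.77) = ln(3.537) / ln(74.16) = 1.2634 / 4.3062 = 0.2934

0.293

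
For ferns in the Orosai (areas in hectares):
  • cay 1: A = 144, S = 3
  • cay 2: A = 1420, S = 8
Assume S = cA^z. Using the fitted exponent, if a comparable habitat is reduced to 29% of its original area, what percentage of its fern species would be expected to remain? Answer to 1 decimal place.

58.8%

z = ln(8/3) / ln(1420/144) = 0.9808 / 2.2886 = 0.4286
S_new/S_old = (A_new/A_old)^z = 0.29^0.4286 = exp(0.4286 × -1.2379) = 0.5883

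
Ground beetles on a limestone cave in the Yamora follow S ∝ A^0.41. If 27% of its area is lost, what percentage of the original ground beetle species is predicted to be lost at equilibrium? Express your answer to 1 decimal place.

S_new/S_old = (A_new/A_old)^z = 0.73^0.41
= exp(0.41 × ln 0.73) = exp(0.41 × -0.3147) = exp(-0.1290) ≈ 0.8789
Fraction lost = 1 − 0.8789 = 0.1211

12.1%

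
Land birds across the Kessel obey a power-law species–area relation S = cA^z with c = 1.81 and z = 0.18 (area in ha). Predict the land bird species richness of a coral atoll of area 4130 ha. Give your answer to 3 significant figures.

S = 1.81 × 4130^0.18
ln S = ln 1.81 + 0.18 × ln 4130 = 0.5933 + 0.18 × 8.3260 = 2.0920
S = e^2.0920 ≈ 8.101

8.10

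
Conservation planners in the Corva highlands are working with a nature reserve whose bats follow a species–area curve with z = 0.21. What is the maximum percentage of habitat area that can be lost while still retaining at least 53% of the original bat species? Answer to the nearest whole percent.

95%

Need (A_new/A_old)^0.21 = 0.53, so A_new/A_old = 0.53^(1/0.21) = 0.53^4.762
ln(A_new/A_old) = ln 0.53 / 0.21 = -0.6349 / 0.21 = -3.0232
A_new/A_old = e^-3.0232 ≈ 0.04864
Fraction that can be lost = 1 − 0.04864 = 0.9514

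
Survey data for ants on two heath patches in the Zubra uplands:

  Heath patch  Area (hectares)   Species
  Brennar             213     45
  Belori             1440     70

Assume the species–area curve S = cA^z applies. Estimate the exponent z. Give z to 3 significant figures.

Taking logs: ln S = ln c + z ln A, so z = (ln S₂ − ln S₁)/(ln A₂ − ln A₁).
z = ln(70/45) / ln(1440/213) = ln(1.556) / ln(6.761) = 0.4418 / 1.9111 = 0.2312

0.231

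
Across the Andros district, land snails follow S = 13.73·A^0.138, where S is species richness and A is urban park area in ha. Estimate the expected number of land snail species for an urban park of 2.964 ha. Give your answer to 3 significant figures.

S = 13.73 × 2.964^0.138
ln S = ln 13.73 + 0.138 × ln 2.964 = 2.6196 + 0.138 × 1.0865 = 2.7695
S = e^2.7695 ≈ 15.95

16.0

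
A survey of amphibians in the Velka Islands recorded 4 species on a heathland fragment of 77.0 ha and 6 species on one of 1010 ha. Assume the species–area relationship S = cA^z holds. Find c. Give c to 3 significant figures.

z = ln(S₂/S₁) / ln(A₂/A₁) = ln(6/4) / ln(1010/77) = 0.4055 / 2.5739 = 0.1575
c = S₁ / A₁^z = 4 / 77^0.1575 = 4 / 1.982 = 2.018

2.02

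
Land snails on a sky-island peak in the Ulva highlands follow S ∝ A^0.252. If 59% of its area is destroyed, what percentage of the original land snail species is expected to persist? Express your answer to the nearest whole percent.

S_new/S_old = (A_new/A_old)^z = 0.41^0.252
= exp(0.252 × ln 0.41) = exp(0.252 × -0.8916) = exp(-0.2247) ≈ 0.7988

80%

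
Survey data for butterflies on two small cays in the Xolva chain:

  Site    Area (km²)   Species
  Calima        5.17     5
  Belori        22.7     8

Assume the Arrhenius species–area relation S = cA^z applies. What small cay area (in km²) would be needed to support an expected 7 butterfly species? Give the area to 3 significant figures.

14.9 km²

z = ln(8/5) / ln(22.7/5.17) = 0.4700 / 1.4795 = 0.3177
c = 5 / 5.17^0.3177 = 5 / 1.685 = 2.967
A = (7/2.967)^(1/0.3177) ⇒ ln A = ln(2.359)/0.3177 = 2.7020
A = e^2.7020 ≈ 14.91 km²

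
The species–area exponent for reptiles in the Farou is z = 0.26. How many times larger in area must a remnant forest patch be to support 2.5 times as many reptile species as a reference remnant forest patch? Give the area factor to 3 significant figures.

33.9

(A₂/A₁)^0.26 = 2.5, so A₂/A₁ = 2.5^(1/0.26) = 2.5^3.846
ln(A₂/A₁) = ln 2.5 / 0.26 = 0.9163 / 0.26 = 3.5242
A₂/A₁ = e^3.5242 ≈ 33.93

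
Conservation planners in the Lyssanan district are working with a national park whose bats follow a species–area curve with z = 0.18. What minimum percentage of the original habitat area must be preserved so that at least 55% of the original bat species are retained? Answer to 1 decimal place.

Need (A_new/A_old)^0.18 = 0.55, so A_new/A_old = 0.55^(1/0.18) = 0.55^5.556
ln(A_new/A_old) = ln 0.55 / 0.18 = -0.5978 / 0.18 = -3.3213
A_new/A_old = e^-3.3213 ≈ 0.03611

3.6%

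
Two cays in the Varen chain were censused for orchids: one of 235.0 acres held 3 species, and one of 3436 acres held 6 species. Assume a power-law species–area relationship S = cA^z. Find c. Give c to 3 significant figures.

0.732

z = ln(S₂/S₁) / ln(A₂/A₁) = ln(6/3) / ln(3436/235) = 0.6931 / 2.6825 = 0.2584
c = S₁ / A₁^z = 3 / 235^0.2584 = 3 / 4.099 = 0.7319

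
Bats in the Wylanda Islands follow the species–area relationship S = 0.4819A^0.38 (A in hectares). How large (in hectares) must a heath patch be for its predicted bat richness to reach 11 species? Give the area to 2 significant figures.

3800 hectares

11 = 0.4819 × A^0.38  ⇒  A^0.38 = 11/0.4819 = 22.83
ln A = ln(22.83) / 0.38 = 3.1279 / 0.38 = 8.2314
A = e^8.2314 ≈ 3757 hectares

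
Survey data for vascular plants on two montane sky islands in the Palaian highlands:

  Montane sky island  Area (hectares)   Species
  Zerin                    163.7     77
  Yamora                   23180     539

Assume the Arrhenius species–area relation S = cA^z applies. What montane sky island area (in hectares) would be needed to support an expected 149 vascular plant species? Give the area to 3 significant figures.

879 hectares

z = ln(539/77) / ln(23180/163.7) = 1.9459 / 4.9530 = 0.3929
c = 77 / 163.7^0.3929 = 77 / 7.41 = 10.39
A = (149/10.39)^(1/0.3929) ⇒ ln A = ln(14.34)/0.3929 = 6.7783
A = e^6.7783 ≈ 878.6 hectares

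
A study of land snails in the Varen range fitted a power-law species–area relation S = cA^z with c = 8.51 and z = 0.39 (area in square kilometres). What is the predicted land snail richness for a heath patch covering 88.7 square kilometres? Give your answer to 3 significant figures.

S = 8.51 × 88.7^0.39
ln S = ln 8.51 + 0.39 × ln 88.7 = 2.1412 + 0.39 × 4.4853 = 3.8905
S = e^3.8905 ≈ 48.94

48.9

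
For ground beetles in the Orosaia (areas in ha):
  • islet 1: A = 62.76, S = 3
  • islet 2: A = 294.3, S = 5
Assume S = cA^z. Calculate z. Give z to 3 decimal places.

0.331

Taking logs: ln S = ln c + z ln A, so z = (ln S₂ − ln S₁)/(ln A₂ − ln A₁).
z = ln(5/3) / ln(294.3/62.76) = ln(1.667) / ln(4.689) = 0.5108 / 1.5453 = 0.3306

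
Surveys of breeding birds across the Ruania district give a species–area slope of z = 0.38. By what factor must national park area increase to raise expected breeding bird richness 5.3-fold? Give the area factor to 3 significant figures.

80.5

(A₂/A₁)^0.38 = 5.3, so A₂/A₁ = 5.3^(1/0.38) = 5.3^2.632
ln(A₂/A₁) = ln 5.3 / 0.38 = 1.6677 / 0.38 = 4.3887
A₂/A₁ = e^4.3887 ≈ 80.54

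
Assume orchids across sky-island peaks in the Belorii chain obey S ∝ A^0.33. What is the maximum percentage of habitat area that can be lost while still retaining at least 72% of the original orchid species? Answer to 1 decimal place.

Need (A_new/A_old)^0.33 = 0.72, so A_new/A_old = 0.72^(1/0.33) = 0.72^3.03
ln(A_new/A_old) = ln 0.72 / 0.33 = -0.3285 / 0.33 = -0.9955
A_new/A_old = e^-0.9955 ≈ 0.3696
Fraction that can be lost = 1 − 0.3696 = 0.6304

63.0%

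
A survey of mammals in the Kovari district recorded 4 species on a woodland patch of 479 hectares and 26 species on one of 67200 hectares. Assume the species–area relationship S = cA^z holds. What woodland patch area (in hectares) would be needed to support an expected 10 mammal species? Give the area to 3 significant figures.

z = ln(26/4) / ln(67200/479) = 1.8718 / 4.9437 = 0.3786
c = 4 / 479^0.3786 = 4 / 10.35 = 0.3866
A = (10/0.3866)^(1/0.3786) ⇒ ln A = ln(25.87)/0.3786 = 8.5918
A = e^8.5918 ≈ 5387 hectares

5390 hectares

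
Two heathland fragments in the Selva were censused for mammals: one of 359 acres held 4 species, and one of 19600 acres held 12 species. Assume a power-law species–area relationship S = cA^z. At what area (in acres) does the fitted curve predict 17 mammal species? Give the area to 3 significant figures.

69700 acres

z = ln(12/4) / ln(19600/359) = 1.0986 / 4.0000 = 0.2747
c = 4 / 359^0.2747 = 4 / 5.032 = 0.7949
A = (17/0.7949)^(1/0.2747) ⇒ ln A = ln(21.39)/0.2747 = 11.1514
A = e^11.1514 ≈ 69664 acres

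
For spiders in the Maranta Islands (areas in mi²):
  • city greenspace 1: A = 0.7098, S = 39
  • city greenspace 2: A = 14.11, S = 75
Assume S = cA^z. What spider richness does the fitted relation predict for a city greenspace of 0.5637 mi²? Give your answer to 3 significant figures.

z = ln(75/39) / ln(14.11/0.7098) = 0.6539 / 2.9897 = 0.2187
c = 39 / 0.7098^0.2187 = 39 / 0.9278 = 42.04
S₃ = 42.04 × 0.5637^0.2187 = 42.04 × 0.8822 ≈ 37.08

37.1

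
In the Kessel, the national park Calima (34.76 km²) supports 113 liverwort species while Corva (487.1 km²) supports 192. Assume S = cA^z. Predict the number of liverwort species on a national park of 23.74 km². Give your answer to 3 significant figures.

105

z = ln(192/113) / ln(487.1/34.76) = 0.5301 / 2.6400 = 0.2008
c = 113 / 34.76^0.2008 = 113 / 2.039 = 55.42
S₃ = 55.42 × 23.74^0.2008 = 55.42 × 1.889 ≈ 104.7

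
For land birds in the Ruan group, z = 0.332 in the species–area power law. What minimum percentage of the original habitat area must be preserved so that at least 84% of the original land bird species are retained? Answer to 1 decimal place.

Need (A_new/A_old)^0.332 = 0.84, so A_new/A_old = 0.84^(1/0.332) = 0.84^3.012
ln(A_new/A_old) = ln 0.84 / 0.332 = -0.1744 / 0.332 = -0.5252
A_new/A_old = e^-0.5252 ≈ 0.5915

59.1%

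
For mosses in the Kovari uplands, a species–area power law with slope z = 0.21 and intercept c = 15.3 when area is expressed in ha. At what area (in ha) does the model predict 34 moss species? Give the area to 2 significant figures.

34 = 15.3 × A^0.21  ⇒  A^0.21 = 34/15.3 = 2.222
ln A = ln(2.222) / 0.21 = 0.7985 / 0.21 = 3.8024
A = e^3.8024 ≈ 44.81 ha

45 ha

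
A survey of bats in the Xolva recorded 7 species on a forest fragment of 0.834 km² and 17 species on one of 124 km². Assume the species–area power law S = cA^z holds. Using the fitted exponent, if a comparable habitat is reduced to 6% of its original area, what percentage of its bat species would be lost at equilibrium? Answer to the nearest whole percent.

z = ln(17/7) / ln(124/0.834) = 0.8873 / 5.0018 = 0.1774
S_new/S_old = (A_new/A_old)^z = 0.06^0.1774 = exp(0.1774 × -2.8134) = 0.6071
Fraction lost = 1 − 0.6071 = 0.3929

39%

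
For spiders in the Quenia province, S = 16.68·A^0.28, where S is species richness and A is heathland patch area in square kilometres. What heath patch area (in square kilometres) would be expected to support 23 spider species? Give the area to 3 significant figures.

23 = 16.68 × A^0.28  ⇒  A^0.28 = 23/16.68 = 1.379
ln A = ln(1.379) / 0.28 = 0.3213 / 0.28 = 1.1474
A = e^1.1474 ≈ 3.15 square kilometres

3.15 square kilometres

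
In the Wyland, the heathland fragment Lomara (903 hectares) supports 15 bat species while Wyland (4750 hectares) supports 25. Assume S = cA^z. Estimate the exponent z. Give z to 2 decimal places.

0.31

Taking logs: ln S = ln c + z ln A, so z = (ln S₂ − ln S₁)/(ln A₂ − ln A₁).
z = ln(25/15) / ln(4750/903) = ln(1.667) / ln(5.26) = 0.5108 / 1.6602 = 0.3077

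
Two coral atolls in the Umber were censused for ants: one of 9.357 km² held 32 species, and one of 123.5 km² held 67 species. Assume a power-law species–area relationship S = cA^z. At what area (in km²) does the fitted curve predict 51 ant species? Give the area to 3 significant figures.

47.6 km²

z = ln(67/32) / ln(123.5/9.357) = 0.7390 / 2.5801 = 0.2864
c = 32 / 9.357^0.2864 = 32 / 1.897 = 16.87
A = (51/16.87)^(1/0.2864) ⇒ ln A = ln(3.024)/0.2864 = 3.8635
A = e^3.8635 ≈ 47.63 km²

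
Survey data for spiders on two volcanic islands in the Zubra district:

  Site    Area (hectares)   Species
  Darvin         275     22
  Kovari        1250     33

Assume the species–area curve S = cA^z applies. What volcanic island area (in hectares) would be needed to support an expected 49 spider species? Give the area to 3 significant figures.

z = ln(33/22) / ln(1250/275) = 0.4055 / 1.5141 = 0.2678
c = 22 / 275^0.2678 = 22 / 4.5 = 4.889
A = (49/4.889)^(1/0.2678) ⇒ ln A = ln(10.02)/0.2678 = 8.6071
A = e^8.6071 ≈ 5470 hectares

5470 hectares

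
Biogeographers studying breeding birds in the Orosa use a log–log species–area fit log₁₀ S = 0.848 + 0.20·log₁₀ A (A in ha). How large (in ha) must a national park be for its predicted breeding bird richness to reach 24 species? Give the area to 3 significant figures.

24 = 7.047 × A^0.2  ⇒  A^0.2 = 24/7.047 = 3.406
ln A = ln(3.406) / 0.2 = 1.2255 / 0.2 = 6.1273
A = e^6.1273 ≈ 458.2 ha

458 ha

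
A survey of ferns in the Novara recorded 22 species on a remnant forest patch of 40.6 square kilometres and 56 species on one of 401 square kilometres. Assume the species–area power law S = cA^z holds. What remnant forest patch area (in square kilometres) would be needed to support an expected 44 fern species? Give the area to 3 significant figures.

222 square kilometres

z = ln(56/22) / ln(401/40.6) = 0.9343 / 2.2902 = 0.4080
c = 22 / 40.6^0.4080 = 22 / 4.531 = 4.855
A = (44/4.855)^(1/0.4080) ⇒ ln A = ln(9.062)/0.4080 = 5.4028
A = e^5.4028 ≈ 222 square kilometres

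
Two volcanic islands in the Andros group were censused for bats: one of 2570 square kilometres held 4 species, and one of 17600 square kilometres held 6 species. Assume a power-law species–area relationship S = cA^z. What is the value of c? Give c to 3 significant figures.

z = ln(S₂/S₁) / ln(A₂/A₁) = ln(6/4) / ln(17600/2570) = 0.4055 / 1.9240 = 0.2107
c = S₁ / A₁^z = 4 / 2570^0.2107 = 4 / 5.231 = 0.7646

0.765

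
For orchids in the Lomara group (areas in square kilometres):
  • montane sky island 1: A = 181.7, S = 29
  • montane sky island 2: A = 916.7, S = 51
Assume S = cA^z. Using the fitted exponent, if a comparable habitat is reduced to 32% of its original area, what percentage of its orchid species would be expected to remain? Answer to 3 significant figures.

67.2%

z = ln(51/29) / ln(916.7/181.7) = 0.5645 / 1.6184 = 0.3488
S_new/S_old = (A_new/A_old)^z = 0.32^0.3488 = exp(0.3488 × -1.1394) = 0.672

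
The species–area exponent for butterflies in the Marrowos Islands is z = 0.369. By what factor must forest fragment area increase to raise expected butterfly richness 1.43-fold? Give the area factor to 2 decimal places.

(A₂/A₁)^0.369 = 1.43, so A₂/A₁ = 1.43^(1/0.369) = 1.43^2.71
ln(A₂/A₁) = ln 1.43 / 0.369 = 0.3577 / 0.369 = 0.9693
A₂/A₁ = e^0.9693 ≈ 2.636

2.64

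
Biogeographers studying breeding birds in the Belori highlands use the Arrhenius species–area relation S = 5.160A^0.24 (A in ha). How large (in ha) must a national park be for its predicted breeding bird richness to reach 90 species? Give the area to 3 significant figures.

149000 ha

90 = 5.16 × A^0.24  ⇒  A^0.24 = 90/5.16 = 17.44
ln A = ln(17.44) / 0.24 = 2.8589 / 0.24 = 11.9120
A = e^11.9120 ≈ 149040 ha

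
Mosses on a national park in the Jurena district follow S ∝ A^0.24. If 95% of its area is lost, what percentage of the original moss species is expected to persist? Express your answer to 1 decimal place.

S_new/S_old = (A_new/A_old)^z = 0.05^0.24
= exp(0.24 × ln 0.05) = exp(0.24 × -2.9957) = exp(-0.7190) ≈ 0.4873

48.7%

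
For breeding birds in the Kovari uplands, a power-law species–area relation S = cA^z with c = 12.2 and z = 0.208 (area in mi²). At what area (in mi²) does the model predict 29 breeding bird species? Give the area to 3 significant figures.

64.3 mi²

29 = 12.2 × A^0.208  ⇒  A^0.208 = 29/12.2 = 2.377
ln A = ln(2.377) / 0.208 = 0.8659 / 0.208 = 4.1628
A = e^4.1628 ≈ 64.25 mi²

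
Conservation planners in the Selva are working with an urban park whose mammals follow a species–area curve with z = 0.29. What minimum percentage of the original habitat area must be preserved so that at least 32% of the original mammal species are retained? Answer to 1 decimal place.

Need (A_new/A_old)^0.29 = 0.32, so A_new/A_old = 0.32^(1/0.29) = 0.32^3.448
ln(A_new/A_old) = ln 0.32 / 0.29 = -1.1394 / 0.29 = -3.9291
A_new/A_old = e^-3.9291 ≈ 0.01966

2.0%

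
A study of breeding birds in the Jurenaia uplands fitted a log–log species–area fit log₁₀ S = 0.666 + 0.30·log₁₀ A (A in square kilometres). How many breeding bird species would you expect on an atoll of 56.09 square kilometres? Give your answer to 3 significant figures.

15.5

S = 4.634 × 56.09^0.3 = 4.634 × 3.347 ≈ 15.51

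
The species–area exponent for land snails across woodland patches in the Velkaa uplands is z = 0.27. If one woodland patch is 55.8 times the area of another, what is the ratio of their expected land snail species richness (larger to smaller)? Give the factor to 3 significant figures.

2.96

S₂/S₁ = (A₂/A₁)^z = 55.8^0.27
ln(S₂/S₁) = 0.27 × ln 55.8 = 0.27 × 4.0218 = 1.0859
S₂/S₁ = e^1.0859 ≈ 2.962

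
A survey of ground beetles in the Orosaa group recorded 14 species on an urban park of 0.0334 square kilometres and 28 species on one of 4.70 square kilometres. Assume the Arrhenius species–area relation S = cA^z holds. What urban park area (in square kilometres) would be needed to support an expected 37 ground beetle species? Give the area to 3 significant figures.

34.4 square kilometres

z = ln(28/14) / ln(4.7/0.0334) = 0.6931 / 4.9468 = 0.1401
c = 14 / 0.0334^0.1401 = 14 / 0.6211 = 22.54
A = (37/22.54)^(1/0.1401) ⇒ ln A = ln(1.641)/0.1401 = 3.5366
A = e^3.5366 ≈ 34.35 square kilometres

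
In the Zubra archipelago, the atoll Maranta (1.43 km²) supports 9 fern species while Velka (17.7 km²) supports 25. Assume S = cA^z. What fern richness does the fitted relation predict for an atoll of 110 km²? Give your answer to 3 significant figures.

z = ln(25/9) / ln(17.7/1.43) = 1.0217 / 2.5159 = 0.4061
c = 9 / 1.43^0.4061 = 9 / 1.156 = 7.783
S₃ = 7.783 × 110^0.4061 = 7.783 × 6.745 ≈ 52.5

52.5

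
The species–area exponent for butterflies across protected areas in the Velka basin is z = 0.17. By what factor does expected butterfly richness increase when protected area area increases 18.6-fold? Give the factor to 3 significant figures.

1.64

S₂/S₁ = (A₂/A₁)^z = 18.6^0.17
ln(S₂/S₁) = 0.17 × ln 18.6 = 0.17 × 2.9232 = 0.4969
S₂/S₁ = e^0.4969 ≈ 1.644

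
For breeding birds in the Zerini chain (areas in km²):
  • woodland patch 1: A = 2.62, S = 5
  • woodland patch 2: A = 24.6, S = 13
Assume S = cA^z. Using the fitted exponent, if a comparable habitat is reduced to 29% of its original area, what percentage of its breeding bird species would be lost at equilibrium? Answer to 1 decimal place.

41.0%

z = ln(13/5) / ln(24.6/2.62) = 0.9555 / 2.2396 = 0.4266
S_new/S_old = (A_new/A_old)^z = 0.29^0.4266 = exp(0.4266 × -1.2379) = 0.5897
Fraction lost = 1 − 0.5897 = 0.4103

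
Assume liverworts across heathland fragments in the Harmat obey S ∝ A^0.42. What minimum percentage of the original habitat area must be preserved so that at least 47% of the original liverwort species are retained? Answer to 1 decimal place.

Need (A_new/A_old)^0.42 = 0.47, so A_new/A_old = 0.47^(1/0.42) = 0.47^2.381
ln(A_new/A_old) = ln 0.47 / 0.42 = -0.7550 / 0.42 = -1.7977
A_new/A_old = e^-1.7977 ≈ 0.1657

16.6%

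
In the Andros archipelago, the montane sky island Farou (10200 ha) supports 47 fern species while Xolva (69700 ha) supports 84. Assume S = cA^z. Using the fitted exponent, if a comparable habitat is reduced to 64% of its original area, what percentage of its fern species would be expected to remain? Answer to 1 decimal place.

z = ln(84/47) / ln(69700/10200) = 0.5807 / 1.9218 = 0.3021
S_new/S_old = (A_new/A_old)^z = 0.64^0.3021 = exp(0.3021 × -0.4463) = 0.8739

87.4%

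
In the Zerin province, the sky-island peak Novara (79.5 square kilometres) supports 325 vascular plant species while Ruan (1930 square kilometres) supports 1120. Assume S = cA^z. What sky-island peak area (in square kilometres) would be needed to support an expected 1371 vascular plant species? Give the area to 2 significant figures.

3300 square kilometres

z = ln(1120/325) / ln(1930/79.5) = 1.2373 / 3.1895 = 0.3879
c = 325 / 79.5^0.3879 = 325 / 5.46 = 59.53
A = (1371/59.53)^(1/0.3879) ⇒ ln A = ln(23.03)/0.3879 = 8.0866
A = e^8.0866 ≈ 3250 square kilometres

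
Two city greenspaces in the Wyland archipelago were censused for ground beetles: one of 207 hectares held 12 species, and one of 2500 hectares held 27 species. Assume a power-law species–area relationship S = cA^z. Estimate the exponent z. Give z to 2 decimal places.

0.33

Taking logs: ln S = ln c + z ln A, so z = (ln S₂ − ln S₁)/(ln A₂ − ln A₁).
z = ln(27/12) / ln(2500/207) = ln(2.25) / ln(12.08) = 0.8109 / 2.4913 = 0.3255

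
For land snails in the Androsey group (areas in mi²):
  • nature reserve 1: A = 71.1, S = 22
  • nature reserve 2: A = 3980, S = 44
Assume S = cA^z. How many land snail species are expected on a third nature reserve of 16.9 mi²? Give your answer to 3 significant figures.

17.2

z = ln(44/22) / ln(3980/71.1) = 0.6931 / 4.0249 = 0.1722
c = 22 / 71.1^0.1722 = 22 / 2.084 = 10.56
S₃ = 10.56 × 16.9^0.1722 = 10.56 × 1.627 ≈ 17.18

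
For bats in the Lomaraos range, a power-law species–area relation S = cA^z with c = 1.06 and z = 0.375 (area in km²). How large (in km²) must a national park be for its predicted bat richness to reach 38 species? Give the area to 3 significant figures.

38 = 1.06 × A^0.375  ⇒  A^0.375 = 38/1.06 = 35.85
ln A = ln(35.85) / 0.375 = 3.5793 / 0.375 = 9.5448
A = e^9.5448 ≈ 13972 km²

14000 km²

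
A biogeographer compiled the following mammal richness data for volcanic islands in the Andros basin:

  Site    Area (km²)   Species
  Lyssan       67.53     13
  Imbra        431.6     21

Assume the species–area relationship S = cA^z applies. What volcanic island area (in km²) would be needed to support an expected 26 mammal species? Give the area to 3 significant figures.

986 km²

z = ln(21/13) / ln(431.6/67.53) = 0.4796 / 1.8549 = 0.2585
c = 13 / 67.53^0.2585 = 13 / 2.972 = 4.375
A = (26/4.375)^(1/0.2585) ⇒ ln A = ln(5.943)/0.2585 = 6.8936
A = e^6.8936 ≈ 985.9 km²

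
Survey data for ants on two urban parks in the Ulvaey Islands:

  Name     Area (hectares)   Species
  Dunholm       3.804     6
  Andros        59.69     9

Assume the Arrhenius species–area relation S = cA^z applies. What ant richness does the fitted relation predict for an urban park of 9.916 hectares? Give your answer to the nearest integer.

z = ln(9/6) / ln(59.69/3.804) = 0.4055 / 2.7531 = 0.1473
c = 6 / 3.804^0.1473 = 6 / 1.217 = 4.928
S₃ = 4.928 × 9.916^0.1473 = 4.928 × 1.402 ≈ 6.909

7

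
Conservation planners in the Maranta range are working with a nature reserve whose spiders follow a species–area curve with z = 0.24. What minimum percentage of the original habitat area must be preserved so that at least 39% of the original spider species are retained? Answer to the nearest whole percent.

2%

Need (A_new/A_old)^0.24 = 0.39, so A_new/A_old = 0.39^(1/0.24) = 0.39^4.167
ln(A_new/A_old) = ln 0.39 / 0.24 = -0.9416 / 0.24 = -3.9234
A_new/A_old = e^-3.9234 ≈ 0.01977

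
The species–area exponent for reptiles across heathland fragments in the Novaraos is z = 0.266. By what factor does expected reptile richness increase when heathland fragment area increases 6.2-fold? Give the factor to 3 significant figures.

S₂/S₁ = (A₂/A₁)^z = 6.2^0.266
ln(S₂/S₁) = 0.266 × ln 6.2 = 0.266 × 1.8245 = 0.4853
S₂/S₁ = e^0.4853 ≈ 1.625

1.62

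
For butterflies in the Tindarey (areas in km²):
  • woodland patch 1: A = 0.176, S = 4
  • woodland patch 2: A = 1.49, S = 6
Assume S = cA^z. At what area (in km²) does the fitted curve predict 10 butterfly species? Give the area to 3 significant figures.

z = ln(6/4) / ln(1.49/0.176) = 0.4055 / 2.1360 = 0.1898
c = 4 / 0.176^0.1898 = 4 / 0.7191 = 5.563
A = (10/5.563)^(1/0.1898) ⇒ ln A = ln(1.798)/0.1898 = 3.0899
A = e^3.0899 ≈ 21.97 km²

22.0 km²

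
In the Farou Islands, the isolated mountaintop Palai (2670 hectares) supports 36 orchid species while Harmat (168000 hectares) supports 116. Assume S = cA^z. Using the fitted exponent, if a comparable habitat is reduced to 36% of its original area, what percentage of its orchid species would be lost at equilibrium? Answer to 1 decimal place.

25.1%

z = ln(116/36) / ln(168000/2670) = 1.1701 / 4.1419 = 0.2825
S_new/S_old = (A_new/A_old)^z = 0.36^0.2825 = exp(0.2825 × -1.0217) = 0.7493
Fraction lost = 1 − 0.7493 = 0.2507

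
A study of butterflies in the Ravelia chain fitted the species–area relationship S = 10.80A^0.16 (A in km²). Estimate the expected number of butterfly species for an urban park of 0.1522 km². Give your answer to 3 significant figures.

S = 10.8 × 0.1522^0.16 = 10.8 × 0.7399 ≈ 7.991

7.99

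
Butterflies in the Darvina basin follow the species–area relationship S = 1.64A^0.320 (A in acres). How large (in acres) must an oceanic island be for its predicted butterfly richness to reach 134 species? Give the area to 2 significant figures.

950000 acres

134 = 1.64 × A^0.32  ⇒  A^0.32 = 134/1.64 = 81.71
ln A = ln(81.71) / 0.32 = 4.4031 / 0.32 = 13.7598
A = e^13.7598 ≈ 945835 acres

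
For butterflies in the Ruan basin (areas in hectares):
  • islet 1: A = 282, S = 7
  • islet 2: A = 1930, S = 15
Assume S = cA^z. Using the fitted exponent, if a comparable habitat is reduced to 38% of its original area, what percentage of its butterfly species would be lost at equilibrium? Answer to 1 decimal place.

31.8%

z = ln(15/7) / ln(1930/282) = 0.7621 / 1.9234 = 0.3963
S_new/S_old = (A_new/A_old)^z = 0.38^0.3963 = exp(0.3963 × -0.9676) = 0.6815
Fraction lost = 1 − 0.6815 = 0.3185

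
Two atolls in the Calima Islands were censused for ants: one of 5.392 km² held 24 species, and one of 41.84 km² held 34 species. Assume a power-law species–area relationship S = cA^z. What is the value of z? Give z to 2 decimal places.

Taking logs: ln S = ln c + z ln A, so z = (ln S₂ − ln S₁)/(ln A₂ − ln A₁).
z = ln(34/24) / ln(41.84/5.392) = ln(1.417) / ln(7.76) = 0.3483 / 2.0489 = 0.1700

0.17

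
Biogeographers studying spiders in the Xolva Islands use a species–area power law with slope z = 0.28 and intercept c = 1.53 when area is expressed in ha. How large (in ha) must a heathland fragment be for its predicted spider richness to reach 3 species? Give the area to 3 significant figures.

11.1 ha

3 = 1.53 × A^0.28  ⇒  A^0.28 = 3/1.53 = 1.961
ln A = ln(1.961) / 0.28 = 0.6733 / 0.28 = 2.4048
A = e^2.4048 ≈ 11.08 ha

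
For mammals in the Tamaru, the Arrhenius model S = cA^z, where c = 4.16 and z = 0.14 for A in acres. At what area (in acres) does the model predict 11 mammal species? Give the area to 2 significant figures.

1000 acres

11 = 4.16 × A^0.14  ⇒  A^0.14 = 11/4.16 = 2.644
ln A = ln(2.644) / 0.14 = 0.9724 / 0.14 = 6.9456
A = e^6.9456 ≈ 1039 acres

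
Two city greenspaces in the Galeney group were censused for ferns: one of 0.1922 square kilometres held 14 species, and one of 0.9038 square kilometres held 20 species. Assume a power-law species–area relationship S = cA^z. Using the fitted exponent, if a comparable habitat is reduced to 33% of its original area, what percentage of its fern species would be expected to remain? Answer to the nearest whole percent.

z = ln(20/14) / ln(0.9038/0.1922) = 0.3567 / 1.5481 = 0.2304
S_new/S_old = (A_new/A_old)^z = 0.33^0.2304 = exp(0.2304 × -1.1087) = 0.7746

77%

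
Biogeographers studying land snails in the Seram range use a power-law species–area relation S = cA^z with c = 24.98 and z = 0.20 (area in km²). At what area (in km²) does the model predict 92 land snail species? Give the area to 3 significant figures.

92 = 24.98 × A^0.2  ⇒  A^0.2 = 92/24.98 = 3.683
ln A = ln(3.683) / 0.2 = 1.3037 / 0.2 = 6.5186
A = e^6.5186 ≈ 677.6 km²

678 km²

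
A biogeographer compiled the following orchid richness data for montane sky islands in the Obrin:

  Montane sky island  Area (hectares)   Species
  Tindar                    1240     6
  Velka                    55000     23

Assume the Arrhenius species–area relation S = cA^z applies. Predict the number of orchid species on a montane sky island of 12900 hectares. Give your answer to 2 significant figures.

z = ln(23/6) / ln(55000/1240) = 1.3437 / 3.7922 = 0.3543
c = 6 / 1240^0.3543 = 6 / 12.48 = 0.4809
S₃ = 0.4809 × 12900^0.3543 = 0.4809 × 28.61 ≈ 13.76

14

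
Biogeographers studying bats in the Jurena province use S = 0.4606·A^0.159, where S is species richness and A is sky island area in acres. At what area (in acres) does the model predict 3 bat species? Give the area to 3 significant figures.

131000 acres

3 = 0.4606 × A^0.159  ⇒  A^0.159 = 3/0.4606 = 6.513
ln A = ln(6.513) / 0.159 = 1.8738 / 0.159 = 11.7851
A = e^11.7851 ≈ 131287 acres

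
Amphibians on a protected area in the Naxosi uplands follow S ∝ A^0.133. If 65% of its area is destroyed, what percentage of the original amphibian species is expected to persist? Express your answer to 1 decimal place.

S_new/S_old = (A_new/A_old)^z = 0.35^0.133
= exp(0.133 × ln 0.35) = exp(0.133 × -1.0498) = exp(-0.1396) ≈ 0.8697

87.0%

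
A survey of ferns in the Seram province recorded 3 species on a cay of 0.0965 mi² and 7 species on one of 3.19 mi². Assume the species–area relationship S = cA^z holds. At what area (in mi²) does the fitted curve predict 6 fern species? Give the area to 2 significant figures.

1.7 mi²

z = ln(7/3) / ln(3.19/0.0965) = 0.8473 / 3.4982 = 0.2422
c = 3 / 0.0965^0.2422 = 3 / 0.5676 = 5.285
A = (6/5.285)^(1/0.2422) ⇒ ln A = ln(1.135)/0.2422 = 0.5236
A = e^0.5236 ≈ 1.688 mi²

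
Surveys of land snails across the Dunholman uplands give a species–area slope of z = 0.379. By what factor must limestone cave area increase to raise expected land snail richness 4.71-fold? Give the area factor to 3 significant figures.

(A₂/A₁)^0.379 = 4.71, so A₂/A₁ = 4.71^(1/0.379) = 4.71^2.639
ln(A₂/A₁) = ln 4.71 / 0.379 = 1.5497 / 0.379 = 4.0889
A₂/A₁ = e^4.0889 ≈ 59.67

59.7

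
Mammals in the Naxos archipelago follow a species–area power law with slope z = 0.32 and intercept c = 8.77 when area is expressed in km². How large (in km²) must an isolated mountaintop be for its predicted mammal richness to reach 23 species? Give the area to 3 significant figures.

23 = 8.77 × A^0.32  ⇒  A^0.32 = 23/8.77 = 2.623
ln A = ln(2.623) / 0.32 = 0.9642 / 0.32 = 3.0130
A = e^3.0130 ≈ 20.35 km²

20.3 km²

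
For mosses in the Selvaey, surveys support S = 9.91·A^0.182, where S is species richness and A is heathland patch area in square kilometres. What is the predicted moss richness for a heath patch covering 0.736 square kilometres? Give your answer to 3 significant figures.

9.37

S = 9.91 × 0.736^0.182
ln S = ln 9.91 + 0.182 × ln 0.736 = 2.2935 + 0.182 × -0.3065 = 2.2378
S = e^2.2378 ≈ 9.372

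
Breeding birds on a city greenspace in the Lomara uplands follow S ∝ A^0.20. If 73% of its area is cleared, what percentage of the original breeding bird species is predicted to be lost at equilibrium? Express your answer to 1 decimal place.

S_new/S_old = (A_new/A_old)^z = 0.27^0.2
= exp(0.2 × ln 0.27) = exp(0.2 × -1.3093) = exp(-0.2619) ≈ 0.7696
Fraction lost = 1 − 0.7696 = 0.2304

23.0%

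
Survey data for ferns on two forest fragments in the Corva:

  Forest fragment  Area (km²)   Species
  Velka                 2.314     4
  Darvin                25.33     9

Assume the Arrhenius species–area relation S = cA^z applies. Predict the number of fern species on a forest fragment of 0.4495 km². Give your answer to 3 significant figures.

2.30

z = ln(9/4) / ln(25.33/2.314) = 0.8109 / 2.3930 = 0.3389
c = 4 / 2.314^0.3389 = 4 / 1.329 = 3.01
S₃ = 3.01 × 0.4495^0.3389 = 3.01 × 0.7626 ≈ 2.296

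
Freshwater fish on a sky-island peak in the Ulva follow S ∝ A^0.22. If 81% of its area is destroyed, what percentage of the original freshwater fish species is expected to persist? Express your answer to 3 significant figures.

69.4%

S_new/S_old = (A_new/A_old)^z = 0.19^0.22
= exp(0.22 × ln 0.19) = exp(0.22 × -1.6607) = exp(-0.3654) ≈ 0.6939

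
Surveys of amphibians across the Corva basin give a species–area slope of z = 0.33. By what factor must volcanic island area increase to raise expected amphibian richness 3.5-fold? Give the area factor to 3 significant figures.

44.5

(A₂/A₁)^0.33 = 3.5, so A₂/A₁ = 3.5^(1/0.33) = 3.5^3.03
ln(A₂/A₁) = ln 3.5 / 0.33 = 1.2528 / 0.33 = 3.7963
A₂/A₁ = e^3.7963 ≈ 44.53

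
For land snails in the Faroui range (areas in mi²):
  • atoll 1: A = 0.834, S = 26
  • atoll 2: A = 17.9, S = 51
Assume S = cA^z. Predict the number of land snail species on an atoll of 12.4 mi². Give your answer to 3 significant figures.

47.0

z = ln(51/26) / ln(17.9/0.834) = 0.6737 / 3.0663 = 0.2197
c = 26 / 0.834^0.2197 = 26 / 0.9609 = 27.06
S₃ = 27.06 × 12.4^0.2197 = 27.06 × 1.739 ≈ 47.05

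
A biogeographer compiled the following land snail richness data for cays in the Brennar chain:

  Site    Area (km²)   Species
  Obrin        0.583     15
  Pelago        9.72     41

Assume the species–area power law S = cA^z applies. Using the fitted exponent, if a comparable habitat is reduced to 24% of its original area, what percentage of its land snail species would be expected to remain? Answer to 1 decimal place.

60.0%

z = ln(41/15) / ln(9.72/0.583) = 1.0055 / 2.8138 = 0.3574
S_new/S_old = (A_new/A_old)^z = 0.24^0.3574 = exp(0.3574 × -1.4271) = 0.6005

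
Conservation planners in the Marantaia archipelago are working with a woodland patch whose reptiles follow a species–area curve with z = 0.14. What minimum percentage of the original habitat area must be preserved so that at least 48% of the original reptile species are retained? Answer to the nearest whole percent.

1%

Need (A_new/A_old)^0.14 = 0.48, so A_new/A_old = 0.48^(1/0.14) = 0.48^7.143
ln(A_new/A_old) = ln 0.48 / 0.14 = -0.7340 / 0.14 = -5.2426
A_new/A_old = e^-5.2426 ≈ 0.005286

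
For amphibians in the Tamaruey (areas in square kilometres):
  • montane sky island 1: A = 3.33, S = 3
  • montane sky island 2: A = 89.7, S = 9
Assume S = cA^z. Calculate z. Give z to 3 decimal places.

Taking logs: ln S = ln c + z ln A, so z = (ln S₂ − ln S₁)/(ln A₂ − ln A₁).
z = ln(9/3) / ln(89.7/3.33) = ln(3) / ln(26.94) = 1.0986 / 3.2935 = 0.3336

0.334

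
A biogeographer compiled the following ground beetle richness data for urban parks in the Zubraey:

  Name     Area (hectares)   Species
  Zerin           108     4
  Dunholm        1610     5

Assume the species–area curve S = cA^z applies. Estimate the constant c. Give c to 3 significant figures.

2.72

z = ln(S₂/S₁) / ln(A₂/A₁) = ln(5/4) / ln(1610/108) = 0.2231 / 2.7019 = 0.0826
c = S₁ / A₁^z = 4 / 108^0.0826 = 4 / 1.472 = 2.717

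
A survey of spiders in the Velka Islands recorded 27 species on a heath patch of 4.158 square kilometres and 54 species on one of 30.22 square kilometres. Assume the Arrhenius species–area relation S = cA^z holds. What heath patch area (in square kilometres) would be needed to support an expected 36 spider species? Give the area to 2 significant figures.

9.5 square kilometres

z = ln(54/27) / ln(30.22/4.158) = 0.6931 / 1.9835 = 0.3495
c = 27 / 4.158^0.3495 = 27 / 1.645 = 16.41
A = (36/16.41)^(1/0.3495) ⇒ ln A = ln(2.194)/0.3495 = 2.2482
A = e^2.2482 ≈ 9.471 square kilometres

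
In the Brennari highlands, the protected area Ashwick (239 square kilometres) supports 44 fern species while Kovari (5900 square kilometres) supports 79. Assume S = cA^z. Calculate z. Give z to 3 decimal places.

0.183

Taking logs: ln S = ln c + z ln A, so z = (ln S₂ − ln S₁)/(ln A₂ − ln A₁).
z = ln(79/44) / ln(5900/239) = ln(1.795) / ln(24.69) = 0.5853 / 3.2062 = 0.1825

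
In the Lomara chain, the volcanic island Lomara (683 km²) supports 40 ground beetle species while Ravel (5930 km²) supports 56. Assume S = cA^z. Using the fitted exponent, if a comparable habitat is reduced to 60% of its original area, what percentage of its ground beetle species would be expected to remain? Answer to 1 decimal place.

z = ln(56/40) / ln(5930/683) = 0.3365 / 2.1613 = 0.1557
S_new/S_old = (A_new/A_old)^z = 0.6^0.1557 = exp(0.1557 × -0.5108) = 0.9236

92.4%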